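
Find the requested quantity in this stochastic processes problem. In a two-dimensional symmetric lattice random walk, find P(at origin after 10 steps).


P = C(10,5)^2 / 4^10
= 252^2 / 1048576
= 63504 / 1048576
= 0.0606

0.0606


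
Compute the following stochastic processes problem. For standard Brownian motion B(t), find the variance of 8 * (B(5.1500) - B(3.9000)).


Var(alpha*(B(t)-B(s))) = alpha^2 * (t-s)
= 8^2 * (5.1500 - 3.9000)
= 64 * 1.2500
= 80.0000

80.0000


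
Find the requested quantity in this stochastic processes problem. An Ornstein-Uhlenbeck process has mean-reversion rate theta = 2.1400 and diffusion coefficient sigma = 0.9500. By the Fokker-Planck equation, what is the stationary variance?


Stationary variance = sigma^2 / (2*theta)
= 0.9500^2 / (2*2.1400)
= 0.9025 / 4.2800
= 0.2109

0.2109


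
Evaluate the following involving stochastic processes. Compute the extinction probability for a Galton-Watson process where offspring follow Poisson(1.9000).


Since mu = 1.9000 > 1, extinction prob q < 1.
Solve s = exp(mu*(s-1)) iteratively.
q = 0.2328

0.2328


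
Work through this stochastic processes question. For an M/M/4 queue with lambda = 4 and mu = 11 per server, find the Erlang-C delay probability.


a = lambda/mu = 0.3636
rho = a/c = 0.0909
Erlang-C formula applied:
C(c,a) = 5.5708e-04

5.5708e-04


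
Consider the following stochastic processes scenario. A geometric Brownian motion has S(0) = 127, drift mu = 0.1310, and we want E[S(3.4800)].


E[S(t)] = S(0) * exp(mu * t)
= 127 * exp(0.1310 * 3.4800)
= 127 * 1.5776
= 200.3503

200.3503


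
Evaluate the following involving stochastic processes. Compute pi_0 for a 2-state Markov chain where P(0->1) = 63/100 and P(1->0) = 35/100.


Stationary distribution: pi_0 = p10/(p01+p10), pi_1 = p01/(p01+p10)
p01 = 0.6300, p10 = 0.3500
pi_0 = 0.3571

0.3571


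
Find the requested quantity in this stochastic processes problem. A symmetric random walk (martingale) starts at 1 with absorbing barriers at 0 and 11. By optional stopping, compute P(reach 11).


By optional stopping theorem: E(M at tau) = M(0) = 1
P(hit 11)*11 + P(hit 0)*0 = 1
P(hit 11) = (1 - 0)/(11 - 0) = 1/11 = 0.0909

0.0909


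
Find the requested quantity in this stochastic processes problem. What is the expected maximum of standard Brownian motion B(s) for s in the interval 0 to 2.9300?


E(max B(s)) = sqrt(2t/pi)
= sqrt(2*2.9300/pi)
= sqrt(1.8653)
= 1.3658

1.3658


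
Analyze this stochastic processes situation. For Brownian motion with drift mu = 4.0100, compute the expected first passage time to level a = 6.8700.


Expected first passage time = a/mu
= 6.8700/4.0100
= 1.7132

1.7132


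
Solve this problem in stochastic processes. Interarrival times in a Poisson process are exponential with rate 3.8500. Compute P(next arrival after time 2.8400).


P(X > t) = exp(-lambda * t)
= exp(-3.8500 * 2.8400)
= exp(-10.9340) = 1.7841e-05

1.7841e-05


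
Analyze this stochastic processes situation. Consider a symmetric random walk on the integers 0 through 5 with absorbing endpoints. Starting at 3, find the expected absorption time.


For symmetric RW on 0,...,N with absorbing barriers, E(i) = i*(N-i)
E(3) = 3 * 2 = 6

6


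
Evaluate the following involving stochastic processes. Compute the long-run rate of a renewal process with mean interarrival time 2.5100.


Long-run renewal rate = 1/E(X)
= 1/2.5100
= 0.3984

0.3984


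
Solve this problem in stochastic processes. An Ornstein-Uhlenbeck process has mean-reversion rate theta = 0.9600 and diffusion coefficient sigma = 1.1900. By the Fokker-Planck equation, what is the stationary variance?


Stationary variance = sigma^2 / (2*theta)
= 1.1900^2 / (2*0.9600)
= 1.4161 / 1.9200
= 0.7376

0.7376


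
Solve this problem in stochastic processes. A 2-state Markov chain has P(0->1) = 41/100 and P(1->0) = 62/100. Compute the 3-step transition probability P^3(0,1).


Computing P^3 by matrix multiplication.
P = [[0.5900, 0.4100], [0.6200, 0.3800]]
After raising P to the power 3:
P^3(0,1) = 0.3981

0.3981


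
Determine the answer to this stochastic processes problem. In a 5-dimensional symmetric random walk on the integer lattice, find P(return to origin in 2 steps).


P(return in 2 steps) = P(reverse first step) = 1/(2d)
= 1/10
= 0.1000

0.1000


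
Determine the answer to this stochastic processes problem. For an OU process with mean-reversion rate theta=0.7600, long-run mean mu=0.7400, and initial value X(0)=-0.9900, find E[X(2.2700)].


E[X(t)] = mu + (X(0) - mu)*exp(-theta*t)
= 0.7400 + (-0.9900 - 0.7400)*exp(-0.7600*2.2700)
= 0.7400 + -1.7300 * 0.1781
= 0.4318

0.4318


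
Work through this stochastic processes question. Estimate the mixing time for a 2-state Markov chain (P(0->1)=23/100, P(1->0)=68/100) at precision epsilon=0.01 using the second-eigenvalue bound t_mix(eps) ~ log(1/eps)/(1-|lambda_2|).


lambda_2 = |1 - p01 - p10| = |1 - 0.2300 - 0.6800| = 0.0900
t_mix ~ log(1/eps)/(1 - |lambda_2|)
= log(100)/(1 - 0.0900) = 4.6052/0.9100
= 5.0606

5.0606


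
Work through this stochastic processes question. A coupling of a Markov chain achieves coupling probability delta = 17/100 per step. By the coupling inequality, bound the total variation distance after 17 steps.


TV distance bound <= (1-delta)^n
= (1 - 0.1700)^17
= 0.8300^17
= 0.0421

0.0421


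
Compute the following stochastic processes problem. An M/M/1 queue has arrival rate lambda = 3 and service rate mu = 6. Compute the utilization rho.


rho = lambda/mu
= 3/6
= 0.5000

0.5000


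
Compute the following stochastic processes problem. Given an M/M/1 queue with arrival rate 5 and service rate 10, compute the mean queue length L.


rho = 5/10 = 0.5000
L = rho/(1-rho)
= 0.5000/0.5000
= 1.0000

1.0000


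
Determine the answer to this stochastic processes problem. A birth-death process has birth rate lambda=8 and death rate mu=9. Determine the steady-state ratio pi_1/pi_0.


For birth-death process, pi_n/pi_0 = (lambda/mu)^n
= (8/9)^1
= 0.8889

0.8889


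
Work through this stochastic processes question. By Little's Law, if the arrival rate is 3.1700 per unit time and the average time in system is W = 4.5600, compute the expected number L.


Little's Law: L = lambda * W
= 3.1700 * 4.5600
= 14.4552

14.4552


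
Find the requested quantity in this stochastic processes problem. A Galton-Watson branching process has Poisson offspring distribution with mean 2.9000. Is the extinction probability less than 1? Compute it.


Since mu = 2.9000 > 1, extinction prob q < 1.
Solve s = exp(mu*(s-1)) iteratively.
q = 0.0668

0.0668


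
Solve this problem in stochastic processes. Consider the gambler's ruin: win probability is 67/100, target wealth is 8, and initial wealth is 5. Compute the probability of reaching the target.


Gambler's ruin formula:
r = q/p = 0.3300/0.6700 = 0.4925
P(win) = (1 - r^i)/(1 - r^N)
= (1 - 0.4925^5)/(1 - 0.4925^8)
= 0.9744

0.9744


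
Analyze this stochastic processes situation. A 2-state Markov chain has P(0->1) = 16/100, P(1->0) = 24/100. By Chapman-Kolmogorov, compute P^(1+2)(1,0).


P^3 = P^1 * P^2
Computing via matrix multiplication of the transition matrix.
Entry (1,0) of P^3 = 0.4704

0.4704


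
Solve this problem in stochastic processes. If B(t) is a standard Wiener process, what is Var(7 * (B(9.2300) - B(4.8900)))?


Var(alpha*(B(t)-B(s))) = alpha^2 * (t-s)
= 7^2 * (9.2300 - 4.8900)
= 49 * 4.3400
= 212.6600

212.6600


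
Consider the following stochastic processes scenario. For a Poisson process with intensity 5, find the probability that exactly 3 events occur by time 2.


P(N(t)=k) = (lambda*t)^k * exp(-lambda*t) / k!
lambda*t = 10
= 10^3 * exp(-10) / 3!
= 1000 * 4.5400e-05 / 6
= 0.0076

0.0076


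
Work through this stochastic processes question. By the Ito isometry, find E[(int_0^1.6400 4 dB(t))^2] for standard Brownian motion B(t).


By Ito isometry: E[(int f dB)^2] = int f^2 dt
= 4^2 * 1.6400
= 16 * 1.6400 = 26.2400

26.2400


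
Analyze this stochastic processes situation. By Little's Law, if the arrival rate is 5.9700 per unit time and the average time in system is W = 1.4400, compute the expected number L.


Little's Law: L = lambda * W
= 5.9700 * 1.4400
= 8.5968

8.5968


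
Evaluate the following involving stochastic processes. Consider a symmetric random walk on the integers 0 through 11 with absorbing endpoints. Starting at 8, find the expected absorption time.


For symmetric RW on 0,...,N with absorbing barriers, E(i) = i*(N-i)
E(8) = 8 * 3 = 24

24


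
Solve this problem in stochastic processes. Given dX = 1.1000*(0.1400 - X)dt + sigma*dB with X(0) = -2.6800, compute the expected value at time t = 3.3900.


E[X(t)] = mu + (X(0) - mu)*exp(-theta*t)
= 0.1400 + (-2.6800 - 0.1400)*exp(-1.1000*3.3900)
= 0.1400 + -2.8200 * 0.0240
= 0.0723

0.0723


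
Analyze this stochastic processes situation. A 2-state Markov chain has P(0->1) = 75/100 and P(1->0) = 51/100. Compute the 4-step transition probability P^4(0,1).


Computing P^4 by matrix multiplication.
P = [[0.2500, 0.7500], [0.5100, 0.4900]]
After raising P to the power 4:
P^4(0,1) = 0.5925

0.5925


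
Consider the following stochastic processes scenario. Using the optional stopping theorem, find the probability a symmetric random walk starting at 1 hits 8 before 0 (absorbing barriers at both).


By optional stopping theorem: E(M at tau) = M(0) = 1
P(hit 8)*8 + P(hit 0)*0 = 1
P(hit 8) = (1 - 0)/(8 - 0) = 1/8 = 0.1250

0.1250


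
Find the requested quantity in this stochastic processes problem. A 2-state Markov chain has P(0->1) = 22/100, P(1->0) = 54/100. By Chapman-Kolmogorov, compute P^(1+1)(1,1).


P^2 = P^1 * P^1
Computing via matrix multiplication of the transition matrix.
Entry (1,1) of P^2 = 0.3304

0.3304


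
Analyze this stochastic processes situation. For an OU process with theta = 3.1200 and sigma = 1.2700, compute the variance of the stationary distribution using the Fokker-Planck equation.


Stationary variance = sigma^2 / (2*theta)
= 1.2700^2 / (2*3.1200)
= 1.6129 / 6.2400
= 0.2585

0.2585


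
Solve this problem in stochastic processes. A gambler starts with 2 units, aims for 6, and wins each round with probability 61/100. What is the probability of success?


Gambler's ruin formula:
r = q/p = 0.3900/0.6100 = 0.6393
P(win) = (1 - r^i)/(1 - r^N)
= (1 - 0.6393^2)/(1 - 0.6393^6)
= 0.6346

0.6346


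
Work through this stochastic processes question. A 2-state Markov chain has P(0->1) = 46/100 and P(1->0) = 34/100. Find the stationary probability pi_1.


Stationary distribution: pi_0 = p10/(p01+p10), pi_1 = p01/(p01+p10)
p01 = 0.4600, p10 = 0.3400
pi_1 = 0.5750

0.5750


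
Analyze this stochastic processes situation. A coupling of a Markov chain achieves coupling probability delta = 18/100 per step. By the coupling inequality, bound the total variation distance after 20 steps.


TV distance bound <= (1-delta)^n
= (1 - 0.1800)^20
= 0.8200^20
= 0.0189

0.0189


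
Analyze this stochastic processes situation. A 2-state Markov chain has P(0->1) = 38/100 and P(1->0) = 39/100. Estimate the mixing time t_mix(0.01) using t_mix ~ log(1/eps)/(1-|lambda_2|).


lambda_2 = |1 - p01 - p10| = |1 - 0.3800 - 0.3900| = 0.2300
t_mix ~ log(1/eps)/(1 - |lambda_2|)
= log(100)/(1 - 0.2300) = 4.6052/0.7700
= 5.9807

5.9807


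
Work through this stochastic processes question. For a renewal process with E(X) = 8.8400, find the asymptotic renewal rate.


Long-run renewal rate = 1/E(X)
= 1/8.8400
= 0.1131

0.1131


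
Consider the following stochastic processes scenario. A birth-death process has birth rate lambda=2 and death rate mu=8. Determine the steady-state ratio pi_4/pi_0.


For birth-death process, pi_n/pi_0 = (lambda/mu)^n
= (2/8)^4
= 0.0039

0.0039


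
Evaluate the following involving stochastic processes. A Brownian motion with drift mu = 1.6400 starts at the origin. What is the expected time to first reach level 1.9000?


Expected first passage time = a/mu
= 1.9000/1.6400
= 1.1585

1.1585


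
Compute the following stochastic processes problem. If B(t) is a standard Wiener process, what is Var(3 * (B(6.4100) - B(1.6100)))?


Var(alpha*(B(t)-B(s))) = alpha^2 * (t-s)
= 3^2 * (6.4100 - 1.6100)
= 9 * 4.8000
= 43.2000

43.2000


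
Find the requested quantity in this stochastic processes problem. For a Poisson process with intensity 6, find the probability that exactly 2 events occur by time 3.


P(N(t)=k) = (lambda*t)^k * exp(-lambda*t) / k!
lambda*t = 18
= 18^2 * exp(-18) / 2!
= 324 * 1.5230e-08 / 2
= 2.4673e-06

2.4673e-06


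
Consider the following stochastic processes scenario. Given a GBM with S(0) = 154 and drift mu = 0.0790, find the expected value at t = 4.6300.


E[S(t)] = S(0) * exp(mu * t)
= 154 * exp(0.0790 * 4.6300)
= 154 * 1.4416
= 222.0100

222.0100


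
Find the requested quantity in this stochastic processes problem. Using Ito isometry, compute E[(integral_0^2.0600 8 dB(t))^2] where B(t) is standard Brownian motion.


By Ito isometry: E[(int f dB)^2] = int f^2 dt
= 8^2 * 2.0600
= 64 * 2.0600 = 131.8400

131.8400


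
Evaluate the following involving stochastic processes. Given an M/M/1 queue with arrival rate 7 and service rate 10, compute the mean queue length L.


rho = 7/10 = 0.7000
L = rho/(1-rho)
= 0.7000/0.3000
= 2.3333

2.3333


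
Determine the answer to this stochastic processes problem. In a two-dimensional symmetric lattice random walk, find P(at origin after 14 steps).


P = C(14,7)^2 / 4^14
= 3432^2 / 268435456
= 11778624 / 268435456
= 0.0439

0.0439


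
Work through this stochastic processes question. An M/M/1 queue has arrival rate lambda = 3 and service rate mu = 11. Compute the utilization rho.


rho = lambda/mu
= 3/11
= 0.2727

0.2727


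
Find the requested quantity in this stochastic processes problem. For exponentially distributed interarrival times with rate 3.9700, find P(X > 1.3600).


P(X > t) = exp(-lambda * t)
= exp(-3.9700 * 1.3600)
= exp(-5.3992) = 0.0045

0.0045


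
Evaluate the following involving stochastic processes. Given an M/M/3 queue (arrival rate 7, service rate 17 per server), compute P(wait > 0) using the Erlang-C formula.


a = lambda/mu = 0.4118
rho = a/c = 0.1373
Erlang-C formula applied:
C(c,a) = 0.0089

0.0089


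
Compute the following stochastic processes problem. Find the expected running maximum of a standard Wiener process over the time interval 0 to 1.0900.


E(max B(s)) = sqrt(2t/pi)
= sqrt(2*1.0900/pi)
= sqrt(0.6939)
= 0.8330

0.8330


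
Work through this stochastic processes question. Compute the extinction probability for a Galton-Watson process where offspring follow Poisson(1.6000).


Since mu = 1.6000 > 1, extinction prob q < 1.
Solve s = exp(mu*(s-1)) iteratively.
q = 0.3580

0.3580


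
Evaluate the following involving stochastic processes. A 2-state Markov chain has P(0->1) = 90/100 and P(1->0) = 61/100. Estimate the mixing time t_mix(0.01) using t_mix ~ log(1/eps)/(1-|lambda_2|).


lambda_2 = |1 - p01 - p10| = |1 - 0.9000 - 0.6100| = 0.5100
t_mix ~ log(1/eps)/(1 - |lambda_2|)
= log(100)/(1 - 0.5100) = 4.6052/0.4900
= 9.3983

9.3983


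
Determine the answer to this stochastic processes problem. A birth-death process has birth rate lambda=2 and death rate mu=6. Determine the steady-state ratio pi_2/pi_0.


For birth-death process, pi_n/pi_0 = (lambda/mu)^n
= (2/6)^2
= 0.1111

0.1111


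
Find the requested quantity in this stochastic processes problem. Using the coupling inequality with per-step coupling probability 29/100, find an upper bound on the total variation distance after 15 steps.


TV distance bound <= (1-delta)^n
= (1 - 0.2900)^15
= 0.7100^15
= 0.0059

0.0059


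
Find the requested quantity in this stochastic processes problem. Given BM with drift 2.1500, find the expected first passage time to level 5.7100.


Expected first passage time = a/mu
= 5.7100/2.1500
= 2.6558

2.6558


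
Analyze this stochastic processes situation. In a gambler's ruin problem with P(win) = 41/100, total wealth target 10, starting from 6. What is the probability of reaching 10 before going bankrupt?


Gambler's ruin formula:
r = q/p = 0.5900/0.4100 = 1.4390
P(win) = (1 - r^i)/(1 - r^N)
= (1 - 1.4390^6)/(1 - 1.4390^10)
= 0.2125

0.2125


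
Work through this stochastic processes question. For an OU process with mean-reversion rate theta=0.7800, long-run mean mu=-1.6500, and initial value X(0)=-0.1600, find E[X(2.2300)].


E[X(t)] = mu + (X(0) - mu)*exp(-theta*t)
= -1.6500 + (-0.1600 - -1.6500)*exp(-0.7800*2.2300)
= -1.6500 + 1.4900 * 0.1756
= -1.3883

-1.3883


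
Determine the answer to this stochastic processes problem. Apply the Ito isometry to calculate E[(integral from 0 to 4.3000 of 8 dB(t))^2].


By Ito isometry: E[(int f dB)^2] = int f^2 dt
= 8^2 * 4.3000
= 64 * 4.3000 = 275.2000

275.2000


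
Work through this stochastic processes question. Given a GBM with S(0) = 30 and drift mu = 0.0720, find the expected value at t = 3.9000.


E[S(t)] = S(0) * exp(mu * t)
= 30 * exp(0.0720 * 3.9000)
= 30 * 1.3242
= 39.7257

39.7257


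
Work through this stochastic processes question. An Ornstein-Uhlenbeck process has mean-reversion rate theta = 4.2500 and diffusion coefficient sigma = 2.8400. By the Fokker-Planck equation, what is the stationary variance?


Stationary variance = sigma^2 / (2*theta)
= 2.8400^2 / (2*4.2500)
= 8.0656 / 8.5000
= 0.9489

0.9489


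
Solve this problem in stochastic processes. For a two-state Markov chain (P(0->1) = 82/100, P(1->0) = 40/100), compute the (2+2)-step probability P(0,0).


P^4 = P^2 * P^2
Computing via matrix multiplication of the transition matrix.
Entry (0,0) of P^4 = 0.3294

0.3294


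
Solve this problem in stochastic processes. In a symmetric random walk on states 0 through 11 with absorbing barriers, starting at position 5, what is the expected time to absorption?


For symmetric RW on 0,...,N with absorbing barriers, E(i) = i*(N-i)
E(5) = 5 * 6 = 30

30


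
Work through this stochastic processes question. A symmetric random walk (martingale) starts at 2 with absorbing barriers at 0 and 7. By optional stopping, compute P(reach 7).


By optional stopping theorem: E(M at tau) = M(0) = 2
P(hit 7)*7 + P(hit 0)*0 = 2
P(hit 7) = (2 - 0)/(7 - 0) = 2/7 = 0.2857

0.2857


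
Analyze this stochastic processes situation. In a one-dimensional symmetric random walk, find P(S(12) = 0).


P(S(12) = 0) = C(12,6) / 4^6
= 924 / 4096
= 0.2256

0.2256


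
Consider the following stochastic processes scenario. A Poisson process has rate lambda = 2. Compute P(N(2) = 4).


P(N(t)=k) = (lambda*t)^k * exp(-lambda*t) / k!
lambda*t = 4
= 4^4 * exp(-4) / 4!
= 256 * 0.0183 / 24
= 0.1954

0.1954


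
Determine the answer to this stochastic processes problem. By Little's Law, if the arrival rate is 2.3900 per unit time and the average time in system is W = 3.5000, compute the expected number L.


Little's Law: L = lambda * W
= 2.3900 * 3.5000
= 8.3650

8.3650


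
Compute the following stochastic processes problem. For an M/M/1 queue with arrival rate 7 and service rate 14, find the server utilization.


rho = lambda/mu
= 7/14
= 0.5000

0.5000


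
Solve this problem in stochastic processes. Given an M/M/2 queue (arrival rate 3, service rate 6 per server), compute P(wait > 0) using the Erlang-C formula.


a = lambda/mu = 0.5000
rho = a/c = 0.2500
Erlang-C formula applied:
C(c,a) = 0.1000

0.1000


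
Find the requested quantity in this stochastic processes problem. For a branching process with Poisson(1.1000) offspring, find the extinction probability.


Since mu = 1.1000 > 1, extinction prob q < 1.
Solve s = exp(mu*(s-1)) iteratively.
q = 0.8239

0.8239


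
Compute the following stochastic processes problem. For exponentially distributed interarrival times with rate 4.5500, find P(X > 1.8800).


P(X > t) = exp(-lambda * t)
= exp(-4.5500 * 1.8800)
= exp(-8.5540) = 1.9277e-04

1.9277e-04


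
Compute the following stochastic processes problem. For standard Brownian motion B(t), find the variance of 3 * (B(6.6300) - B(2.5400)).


Var(alpha*(B(t)-B(s))) = alpha^2 * (t-s)
= 3^2 * (6.6300 - 2.5400)
= 9 * 4.0900
= 36.8100

36.8100


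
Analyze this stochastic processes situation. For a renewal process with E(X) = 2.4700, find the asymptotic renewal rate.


Long-run renewal rate = 1/E(X)
= 1/2.4700
= 0.4049

0.4049


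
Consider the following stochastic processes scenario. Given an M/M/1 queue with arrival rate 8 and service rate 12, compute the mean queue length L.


rho = 8/12 = 0.6667
L = rho/(1-rho)
= 0.6667/0.3333
= 2.0000

2.0000


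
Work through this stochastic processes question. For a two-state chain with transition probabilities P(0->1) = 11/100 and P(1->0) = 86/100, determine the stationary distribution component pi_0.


Stationary distribution: pi_0 = p10/(p01+p10), pi_1 = p01/(p01+p10)
p01 = 0.1100, p10 = 0.8600
pi_0 = 0.8866

0.8866


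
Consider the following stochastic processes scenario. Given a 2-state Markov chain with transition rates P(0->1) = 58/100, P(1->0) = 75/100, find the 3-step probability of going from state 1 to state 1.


Computing P^3 by matrix multiplication.
P = [[0.4200, 0.5800], [0.7500, 0.2500]]
After raising P to the power 3:
P^3(1,1) = 0.4158

0.4158


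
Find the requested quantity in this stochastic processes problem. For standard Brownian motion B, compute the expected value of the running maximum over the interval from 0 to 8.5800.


E(max B(s)) = sqrt(2t/pi)
= sqrt(2*8.5800/pi)
= sqrt(5.4622)
= 2.3371

2.3371


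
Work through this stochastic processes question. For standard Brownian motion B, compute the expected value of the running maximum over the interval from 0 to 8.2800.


E(max B(s)) = sqrt(2t/pi)
= sqrt(2*8.2800/pi)
= sqrt(5.2712)
= 2.2959

2.2959


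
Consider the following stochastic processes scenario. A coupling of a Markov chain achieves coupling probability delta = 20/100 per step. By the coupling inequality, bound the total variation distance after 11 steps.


TV distance bound <= (1-delta)^n
= (1 - 0.2000)^11
= 0.8000^11
= 0.0859

0.0859


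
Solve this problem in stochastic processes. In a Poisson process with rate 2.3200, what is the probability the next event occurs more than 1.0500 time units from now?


P(X > t) = exp(-lambda * t)
= exp(-2.3200 * 1.0500)
= exp(-2.4360) = 0.0875

0.0875


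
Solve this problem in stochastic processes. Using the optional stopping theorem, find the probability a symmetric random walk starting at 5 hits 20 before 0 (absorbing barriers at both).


By optional stopping theorem: E(M at tau) = M(0) = 5
P(hit 20)*20 + P(hit 0)*0 = 5
P(hit 20) = (5 - 0)/(20 - 0) = 1/4 = 0.2500

0.2500


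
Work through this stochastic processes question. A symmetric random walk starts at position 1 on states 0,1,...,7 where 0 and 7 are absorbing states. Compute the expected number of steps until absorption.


For symmetric RW on 0,...,N with absorbing barriers, E(i) = i*(N-i)
E(1) = 1 * 6 = 6

6


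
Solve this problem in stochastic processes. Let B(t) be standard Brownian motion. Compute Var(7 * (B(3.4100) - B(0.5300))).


Var(alpha*(B(t)-B(s))) = alpha^2 * (t-s)
= 7^2 * (3.4100 - 0.5300)
= 49 * 2.8800
= 141.1200

141.1200


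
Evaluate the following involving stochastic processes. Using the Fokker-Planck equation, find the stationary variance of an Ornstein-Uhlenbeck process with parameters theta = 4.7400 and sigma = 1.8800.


Stationary variance = sigma^2 / (2*theta)
= 1.8800^2 / (2*4.7400)
= 3.5344 / 9.4800
= 0.3728

0.3728


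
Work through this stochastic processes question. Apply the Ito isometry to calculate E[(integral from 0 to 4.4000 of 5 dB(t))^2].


By Ito isometry: E[(int f dB)^2] = int f^2 dt
= 5^2 * 4.4000
= 25 * 4.4000 = 110.0000

110.0000


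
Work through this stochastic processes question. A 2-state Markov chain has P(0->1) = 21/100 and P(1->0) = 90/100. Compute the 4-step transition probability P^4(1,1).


Computing P^4 by matrix multiplication.
P = [[0.7900, 0.2100], [0.9000, 0.1000]]
After raising P to the power 4:
P^4(1,1) = 0.1893

0.1893


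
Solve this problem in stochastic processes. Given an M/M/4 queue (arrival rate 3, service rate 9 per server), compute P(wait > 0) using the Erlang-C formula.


a = lambda/mu = 0.3333
rho = a/c = 0.0833
Erlang-C formula applied:
C(c,a) = 4.0209e-04

4.0209e-04


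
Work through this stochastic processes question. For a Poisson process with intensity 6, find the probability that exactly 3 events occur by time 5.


P(N(t)=k) = (lambda*t)^k * exp(-lambda*t) / k!
lambda*t = 30
= 30^3 * exp(-30) / 3!
= 27000 * 9.3576e-14 / 6
= 4.2109e-10

4.2109e-10


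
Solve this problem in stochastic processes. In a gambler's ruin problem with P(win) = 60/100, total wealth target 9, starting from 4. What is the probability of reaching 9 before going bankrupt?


Gambler's ruin formula:
r = q/p = 0.4000/0.6000 = 0.6667
P(win) = (1 - r^i)/(1 - r^N)
= (1 - 0.6667^4)/(1 - 0.6667^9)
= 0.8239

0.8239


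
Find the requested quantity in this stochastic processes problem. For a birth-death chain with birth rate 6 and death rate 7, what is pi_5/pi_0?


For birth-death process, pi_n/pi_0 = (lambda/mu)^n
= (6/7)^5
= 0.4627

0.4627


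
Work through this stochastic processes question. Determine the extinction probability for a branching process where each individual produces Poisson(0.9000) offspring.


Since mu = 0.9000 <= 1, extinction probability = 1.

1.0000


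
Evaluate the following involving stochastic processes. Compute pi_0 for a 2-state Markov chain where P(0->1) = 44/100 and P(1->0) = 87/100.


Stationary distribution: pi_0 = p10/(p01+p10), pi_1 = p01/(p01+p10)
p01 = 0.4400, p10 = 0.8700
pi_0 = 0.6641

0.6641


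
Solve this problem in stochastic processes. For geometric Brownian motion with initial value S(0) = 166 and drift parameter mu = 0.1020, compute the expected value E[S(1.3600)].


E[S(t)] = S(0) * exp(mu * t)
= 166 * exp(0.1020 * 1.3600)
= 166 * 1.1488
= 190.7012

190.7012


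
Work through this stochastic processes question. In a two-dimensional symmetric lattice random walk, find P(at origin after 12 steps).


P = C(12,6)^2 / 4^12
= 924^2 / 16777216
= 853776 / 16777216
= 0.0509

0.0509


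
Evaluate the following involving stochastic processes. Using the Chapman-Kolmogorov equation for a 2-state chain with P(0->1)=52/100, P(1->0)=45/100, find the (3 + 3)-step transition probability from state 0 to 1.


P^6 = P^3 * P^3
Computing via matrix multiplication of the transition matrix.
Entry (0,1) of P^6 = 0.5361

0.5361


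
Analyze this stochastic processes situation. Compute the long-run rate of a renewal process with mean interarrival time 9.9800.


Long-run renewal rate = 1/E(X)
= 1/9.9800
= 0.1002

0.1002


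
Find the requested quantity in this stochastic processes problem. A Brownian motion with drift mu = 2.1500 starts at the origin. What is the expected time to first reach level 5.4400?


Expected first passage time = a/mu
= 5.4400/2.1500
= 2.5302

2.5302


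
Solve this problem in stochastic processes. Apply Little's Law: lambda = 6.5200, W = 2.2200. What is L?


Little's Law: L = lambda * W
= 6.5200 * 2.2200
= 14.4744

14.4744


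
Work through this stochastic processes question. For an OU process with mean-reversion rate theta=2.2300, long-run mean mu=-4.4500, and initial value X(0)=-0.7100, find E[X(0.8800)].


E[X(t)] = mu + (X(0) - mu)*exp(-theta*t)
= -4.4500 + (-0.7100 - -4.4500)*exp(-2.2300*0.8800)
= -4.4500 + 3.7400 * 0.1405
= -3.9245

-3.9245


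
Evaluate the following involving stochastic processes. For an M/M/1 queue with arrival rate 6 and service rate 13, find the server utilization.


rho = lambda/mu
= 6/13
= 0.4615

0.4615


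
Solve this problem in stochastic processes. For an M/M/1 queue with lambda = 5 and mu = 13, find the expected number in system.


rho = 5/13 = 0.3846
L = rho/(1-rho)
= 0.3846/0.6154
= 0.6250

0.6250


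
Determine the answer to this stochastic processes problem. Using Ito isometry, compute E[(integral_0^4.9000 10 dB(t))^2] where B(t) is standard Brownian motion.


By Ito isometry: E[(int f dB)^2] = int f^2 dt
= 10^2 * 4.9000
= 100 * 4.9000 = 490.0000

490.0000


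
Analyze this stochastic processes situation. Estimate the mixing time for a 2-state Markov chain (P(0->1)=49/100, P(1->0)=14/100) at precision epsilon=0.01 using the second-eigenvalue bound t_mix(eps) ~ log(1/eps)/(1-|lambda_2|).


lambda_2 = |1 - p01 - p10| = |1 - 0.4900 - 0.1400| = 0.3700
t_mix ~ log(1/eps)/(1 - |lambda_2|)
= log(100)/(1 - 0.3700) = 4.6052/0.6300
= 7.3098

7.3098


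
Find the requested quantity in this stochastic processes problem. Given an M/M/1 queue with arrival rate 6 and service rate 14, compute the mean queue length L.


rho = 6/14 = 0.4286
L = rho/(1-rho)
= 0.4286/0.5714
= 0.7500

0.7500


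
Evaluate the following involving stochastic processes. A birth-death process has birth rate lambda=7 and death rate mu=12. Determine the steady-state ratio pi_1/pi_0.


For birth-death process, pi_n/pi_0 = (lambda/mu)^n
= (7/12)^1
= 0.5833

0.5833


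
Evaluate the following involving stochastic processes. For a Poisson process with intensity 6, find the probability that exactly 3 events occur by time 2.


P(N(t)=k) = (lambda*t)^k * exp(-lambda*t) / k!
lambda*t = 12
= 12^3 * exp(-12) / 3!
= 1728 * 6.1442e-06 / 6
= 0.0018

0.0018


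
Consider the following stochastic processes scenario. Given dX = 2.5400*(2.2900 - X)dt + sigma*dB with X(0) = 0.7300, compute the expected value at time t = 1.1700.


E[X(t)] = mu + (X(0) - mu)*exp(-theta*t)
= 2.2900 + (0.7300 - 2.2900)*exp(-2.5400*1.1700)
= 2.2900 + -1.5600 * 0.0512
= 2.2101

2.2101


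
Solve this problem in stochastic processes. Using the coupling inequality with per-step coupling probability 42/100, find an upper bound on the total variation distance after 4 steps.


TV distance bound <= (1-delta)^n
= (1 - 0.4200)^4
= 0.5800^4
= 0.1132

0.1132


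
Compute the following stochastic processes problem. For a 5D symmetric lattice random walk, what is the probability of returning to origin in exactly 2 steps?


P(return in 2 steps) = P(reverse first step) = 1/(2d)
= 1/10
= 0.1000

0.1000


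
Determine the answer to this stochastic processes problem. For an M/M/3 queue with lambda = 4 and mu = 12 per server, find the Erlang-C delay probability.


a = lambda/mu = 0.3333
rho = a/c = 0.1111
Erlang-C formula applied:
C(c,a) = 0.0050

0.0050


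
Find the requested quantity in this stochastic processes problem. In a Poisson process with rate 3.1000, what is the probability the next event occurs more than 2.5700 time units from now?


P(X > t) = exp(-lambda * t)
= exp(-3.1000 * 2.5700)
= exp(-7.9670) = 3.4672e-04

3.4672e-04


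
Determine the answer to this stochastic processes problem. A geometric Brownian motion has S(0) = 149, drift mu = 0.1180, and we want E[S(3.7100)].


E[S(t)] = S(0) * exp(mu * t)
= 149 * exp(0.1180 * 3.7100)
= 149 * 1.5493
= 230.8403

230.8403


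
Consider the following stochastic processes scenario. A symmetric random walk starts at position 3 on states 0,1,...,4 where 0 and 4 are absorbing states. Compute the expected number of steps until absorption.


For symmetric RW on 0,...,N with absorbing barriers, E(i) = i*(N-i)
E(3) = 3 * 1 = 3

3


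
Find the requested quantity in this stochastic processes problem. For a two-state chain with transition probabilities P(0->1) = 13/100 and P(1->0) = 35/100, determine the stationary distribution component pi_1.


Stationary distribution: pi_0 = p10/(p01+p10), pi_1 = p01/(p01+p10)
p01 = 0.1300, p10 = 0.3500
pi_1 = 0.2708

0.2708


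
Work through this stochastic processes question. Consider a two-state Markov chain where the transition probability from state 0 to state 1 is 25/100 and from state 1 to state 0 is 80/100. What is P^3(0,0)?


Computing P^3 by matrix multiplication.
P = [[0.7500, 0.2500], [0.8000, 0.2000]]
After raising P to the power 3:
P^3(0,0) = 0.7619

0.7619


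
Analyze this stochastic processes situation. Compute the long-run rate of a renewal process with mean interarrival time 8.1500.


Long-run renewal rate = 1/E(X)
= 1/8.1500
= 0.1227

0.1227


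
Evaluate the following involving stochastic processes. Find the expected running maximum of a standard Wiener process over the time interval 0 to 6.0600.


E(max B(s)) = sqrt(2t/pi)
= sqrt(2*6.0600/pi)
= sqrt(3.8579)
= 1.9642

1.9642


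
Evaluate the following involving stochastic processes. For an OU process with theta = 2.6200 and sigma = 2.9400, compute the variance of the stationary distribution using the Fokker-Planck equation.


Stationary variance = sigma^2 / (2*theta)
= 2.9400^2 / (2*2.6200)
= 8.6436 / 5.2400
= 1.6495

1.6495


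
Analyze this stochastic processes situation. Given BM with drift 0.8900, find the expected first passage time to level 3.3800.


Expected first passage time = a/mu
= 3.3800/0.8900
= 3.7978

3.7978


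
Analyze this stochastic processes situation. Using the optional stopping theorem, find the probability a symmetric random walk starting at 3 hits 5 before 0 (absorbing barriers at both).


By optional stopping theorem: E(M at tau) = M(0) = 3
P(hit 5)*5 + P(hit 0)*0 = 3
P(hit 5) = (3 - 0)/(5 - 0) = 3/5 = 0.6000

0.6000


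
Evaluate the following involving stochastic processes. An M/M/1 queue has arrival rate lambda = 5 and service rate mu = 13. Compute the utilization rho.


rho = lambda/mu
= 5/13
= 0.3846

0.3846


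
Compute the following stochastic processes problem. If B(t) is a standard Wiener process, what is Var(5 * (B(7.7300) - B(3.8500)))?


Var(alpha*(B(t)-B(s))) = alpha^2 * (t-s)
= 5^2 * (7.7300 - 3.8500)
= 25 * 3.8800
= 97.0000

97.0000


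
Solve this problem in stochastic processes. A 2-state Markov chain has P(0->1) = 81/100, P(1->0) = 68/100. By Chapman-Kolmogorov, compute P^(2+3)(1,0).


P^5 = P^2 * P^3
Computing via matrix multiplication of the transition matrix.
Entry (1,0) of P^5 = 0.4693

0.4693


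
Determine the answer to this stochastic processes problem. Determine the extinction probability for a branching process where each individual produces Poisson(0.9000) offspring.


Since mu = 0.9000 <= 1, extinction probability = 1.

1.0000


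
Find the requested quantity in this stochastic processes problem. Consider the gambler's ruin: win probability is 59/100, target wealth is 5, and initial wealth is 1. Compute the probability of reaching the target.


Gambler's ruin formula:
r = q/p = 0.4100/0.5900 = 0.6949
P(win) = (1 - r^i)/(1 - r^N)
= (1 - 0.6949^1)/(1 - 0.6949^5)
= 0.3641

0.3641


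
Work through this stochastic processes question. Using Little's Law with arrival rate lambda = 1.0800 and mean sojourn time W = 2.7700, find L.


Little's Law: L = lambda * W
= 1.0800 * 2.7700
= 2.9916

2.9916


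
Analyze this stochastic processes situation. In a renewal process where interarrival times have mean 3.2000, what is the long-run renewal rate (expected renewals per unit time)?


Long-run renewal rate = 1/E(X)
= 1/3.2000
= 0.3125

0.3125


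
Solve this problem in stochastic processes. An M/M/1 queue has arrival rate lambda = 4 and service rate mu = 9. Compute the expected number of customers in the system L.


rho = 4/9 = 0.4444
L = rho/(1-rho)
= 0.4444/0.5556
= 0.8000

0.8000


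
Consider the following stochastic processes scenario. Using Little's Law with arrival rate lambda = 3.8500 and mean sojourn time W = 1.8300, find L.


Little's Law: L = lambda * W
= 3.8500 * 1.8300
= 7.0455

7.0455


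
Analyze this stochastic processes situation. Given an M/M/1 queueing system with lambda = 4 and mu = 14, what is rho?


rho = lambda/mu
= 4/14
= 0.2857

0.2857


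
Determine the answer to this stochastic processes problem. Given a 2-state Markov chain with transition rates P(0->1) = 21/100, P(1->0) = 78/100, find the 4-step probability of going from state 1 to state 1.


Computing P^4 by matrix multiplication.
P = [[0.7900, 0.2100], [0.7800, 0.2200]]
After raising P to the power 4:
P^4(1,1) = 0.2121

0.2121


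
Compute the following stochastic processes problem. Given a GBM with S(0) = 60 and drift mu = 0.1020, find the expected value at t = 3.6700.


E[S(t)] = S(0) * exp(mu * t)
= 60 * exp(0.1020 * 3.6700)
= 60 * 1.4540
= 87.2419

87.2419


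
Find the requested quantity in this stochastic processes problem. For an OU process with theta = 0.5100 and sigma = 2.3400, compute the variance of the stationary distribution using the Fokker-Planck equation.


Stationary variance = sigma^2 / (2*theta)
= 2.3400^2 / (2*0.5100)
= 5.4756 / 1.0200
= 5.3682

5.3682


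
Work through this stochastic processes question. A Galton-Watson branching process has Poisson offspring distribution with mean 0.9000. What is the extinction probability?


Since mu = 0.9000 <= 1, extinction probability = 1.

1.0000


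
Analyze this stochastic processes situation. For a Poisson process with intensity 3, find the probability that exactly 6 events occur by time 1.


P(N(t)=k) = (lambda*t)^k * exp(-lambda*t) / k!
lambda*t = 3
= 3^6 * exp(-3) / 6!
= 729 * 0.0498 / 720
= 0.0504

0.0504


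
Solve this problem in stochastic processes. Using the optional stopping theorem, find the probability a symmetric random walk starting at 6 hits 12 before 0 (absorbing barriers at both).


By optional stopping theorem: E(M at tau) = M(0) = 6
P(hit 12)*12 + P(hit 0)*0 = 6
P(hit 12) = (6 - 0)/(12 - 0) = 1/2 = 0.5000

0.5000


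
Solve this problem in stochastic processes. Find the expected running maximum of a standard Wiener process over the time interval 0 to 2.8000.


E(max B(s)) = sqrt(2t/pi)
= sqrt(2*2.8000/pi)
= sqrt(1.7825)
= 1.3351

1.3351


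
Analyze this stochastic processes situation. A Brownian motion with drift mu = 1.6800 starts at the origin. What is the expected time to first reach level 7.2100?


Expected first passage time = a/mu
= 7.2100/1.6800
= 4.2917

4.2917


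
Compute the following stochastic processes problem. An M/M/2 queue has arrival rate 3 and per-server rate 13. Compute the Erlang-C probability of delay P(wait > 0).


a = lambda/mu = 0.2308
rho = a/c = 0.1154
Erlang-C formula applied:
C(c,a) = 0.0239

0.0239


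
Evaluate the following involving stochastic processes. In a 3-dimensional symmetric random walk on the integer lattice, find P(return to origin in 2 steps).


P(return in 2 steps) = P(reverse first step) = 1/(2d)
= 1/6
= 0.1667

0.1667


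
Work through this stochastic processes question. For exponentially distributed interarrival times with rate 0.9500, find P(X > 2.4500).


P(X > t) = exp(-lambda * t)
= exp(-0.9500 * 2.4500)
= exp(-2.3275) = 0.0975

0.0975


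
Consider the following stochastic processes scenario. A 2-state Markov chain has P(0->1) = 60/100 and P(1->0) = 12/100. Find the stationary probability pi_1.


Stationary distribution: pi_0 = p10/(p01+p10), pi_1 = p01/(p01+p10)
p01 = 0.6000, p10 = 0.1200
pi_1 = 0.8333

0.8333


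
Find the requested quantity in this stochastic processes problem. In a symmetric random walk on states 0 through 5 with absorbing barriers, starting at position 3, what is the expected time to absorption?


For symmetric RW on 0,...,N with absorbing barriers, E(i) = i*(N-i)
E(3) = 3 * 2 = 6

6


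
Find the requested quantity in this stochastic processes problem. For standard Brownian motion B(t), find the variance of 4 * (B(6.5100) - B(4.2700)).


Var(alpha*(B(t)-B(s))) = alpha^2 * (t-s)
= 4^2 * (6.5100 - 4.2700)
= 16 * 2.2400
= 35.8400

35.8400
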